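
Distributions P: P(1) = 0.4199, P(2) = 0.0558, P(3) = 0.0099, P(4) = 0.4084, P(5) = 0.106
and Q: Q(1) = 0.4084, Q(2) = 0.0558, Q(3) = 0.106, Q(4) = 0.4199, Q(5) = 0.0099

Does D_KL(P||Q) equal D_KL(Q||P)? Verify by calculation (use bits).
D_KL(P||Q) = 0.3292 bits, D_KL(Q||P) = 0.3292 bits. Yes — for this pair D_KL(P||Q) = D_KL(Q||P).

D_KL(P||Q) = Σ P(x) log₂(P(x)/Q(x))

Computing term by term:
  P(1)·log₂(P(1)/Q(1)) = 0.4199·log₂(0.4199/0.4084) = 0.01682
  P(2)·log₂(P(2)/Q(2)) = 0.0558·log₂(0.0558/0.0558) = 0.00000
  P(3)·log₂(P(3)/Q(3)) = 0.0099·log₂(0.0099/0.106) = -0.03386
  P(4)·log₂(P(4)/Q(4)) = 0.4084·log₂(0.4084/0.4199) = -0.01636
  P(5)·log₂(P(5)/Q(5)) = 0.106·log₂(0.106/0.0099) = 0.36257

D_KL(P||Q) = 0.01682 + 0.00000 - 0.03386 - 0.01636 + 0.36257 = 0.32917 ≈ 0.3292 bits

D_KL(Q||P) = Σ Q(x) log₂(Q(x)/P(x))

Computing term by term:
  Q(1)·log₂(Q(1)/P(1)) = 0.4084·log₂(0.4084/0.4199) = -0.01636
  Q(2)·log₂(Q(2)/P(2)) = 0.0558·log₂(0.0558/0.0558) = 0.00000
  Q(3)·log₂(Q(3)/P(3)) = 0.106·log₂(0.106/0.0099) = 0.36257
  Q(4)·log₂(Q(4)/P(4)) = 0.4199·log₂(0.4199/0.4084) = 0.01682
  Q(5)·log₂(Q(5)/P(5)) = 0.0099·log₂(0.0099/0.106) = -0.03386

D_KL(Q||P) = -0.01636 + 0.00000 + 0.36257 + 0.01682 - 0.03386 = 0.32917 ≈ 0.3292 bits

These ARE equal here. Q is P with outcomes relabeled (Q(1) = P(4), Q(3) = P(5), Q(4) = P(1), Q(5) = P(3)) by a relabeling that is its own inverse, so the two sums contain exactly the same terms in a different order. This is a special case — KL divergence is not symmetric in general: D_KL(P||Q) ≠ D_KL(Q||P) for most P, Q.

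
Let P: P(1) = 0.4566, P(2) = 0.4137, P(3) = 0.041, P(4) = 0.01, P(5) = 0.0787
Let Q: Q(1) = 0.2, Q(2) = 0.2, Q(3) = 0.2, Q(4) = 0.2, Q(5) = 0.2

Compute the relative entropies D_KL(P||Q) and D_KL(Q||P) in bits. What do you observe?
D_KL(P||Q) = 0.7347 bits, D_KL(Q||P) = 1.1429 bits. The two directions give different values (D_KL(Q||P) exceeds D_KL(P||Q) by 0.4082 bits): KL divergence is asymmetric.

D_KL(P||Q) = Σ P(x) log₂(P(x)/Q(x))

Computing term by term:
  P(1)·log₂(P(1)/Q(1)) = 0.4566·log₂(0.4566/0.2) = 0.54378
  P(2)·log₂(P(2)/Q(2)) = 0.4137·log₂(0.4137/0.2) = 0.43380
  P(3)·log₂(P(3)/Q(3)) = 0.041·log₂(0.041/0.2) = -0.09374
  P(4)·log₂(P(4)/Q(4)) = 0.01·log₂(0.01/0.2) = -0.04322
  P(5)·log₂(P(5)/Q(5)) = 0.0787·log₂(0.0787/0.2) = -0.10590

D_KL(P||Q) = 0.54378 + 0.43380 - 0.09374 - 0.04322 - 0.10590 = 0.73472 ≈ 0.7347 bits

D_KL(Q||P) = Σ Q(x) log₂(Q(x)/P(x))

Computing term by term:
  Q(1)·log₂(Q(1)/P(1)) = 0.2·log₂(0.2/0.4566) = -0.23819
  Q(2)·log₂(Q(2)/P(2)) = 0.2·log₂(0.2/0.4137) = -0.20972
  Q(3)·log₂(Q(3)/P(3)) = 0.2·log₂(0.2/0.041) = 0.45726
  Q(4)·log₂(Q(4)/P(4)) = 0.2·log₂(0.2/0.01) = 0.86439
  Q(5)·log₂(Q(5)/P(5)) = 0.2·log₂(0.2/0.0787) = 0.26911

D_KL(Q||P) = -0.23819 - 0.20972 + 0.45726 + 0.86439 + 0.26911 = 1.14285 ≈ 1.1429 bits

These are NOT equal (difference: 0.4082 bits). KL divergence is asymmetric: D_KL(P||Q) ≠ D_KL(Q||P) in general.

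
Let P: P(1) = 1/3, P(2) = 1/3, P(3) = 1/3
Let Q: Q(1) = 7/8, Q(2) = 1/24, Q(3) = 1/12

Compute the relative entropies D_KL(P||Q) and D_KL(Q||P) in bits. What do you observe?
D_KL(P||Q) = 1.2026 bits, D_KL(Q||P) = 0.9266 bits. The two directions give different values (D_KL(P||Q) exceeds D_KL(Q||P) by 0.2760 bits): KL divergence is asymmetric.

D_KL(P||Q) = Σ P(x) log₂(P(x)/Q(x))

Computing term by term:
  P(1)·log₂(P(1)/Q(1)) = (1/3)·log₂((1/3)/(7/8)) = -0.46411
  P(2)·log₂(P(2)/Q(2)) = (1/3)·log₂((1/3)/(1/24)) = 1.00000
  P(3)·log₂(P(3)/Q(3)) = (1/3)·log₂((1/3)/(1/12)) = 0.66667

D_KL(P||Q) = -0.46411 + 1.00000 + 0.66667 = 1.20256 ≈ 1.2026 bits

D_KL(Q||P) = Σ Q(x) log₂(Q(x)/P(x))

Computing term by term:
  Q(1)·log₂(Q(1)/P(1)) = (7/8)·log₂((7/8)/(1/3)) = 1.21828
  Q(2)·log₂(Q(2)/P(2)) = (1/24)·log₂((1/24)/(1/3)) = -0.12500
  Q(3)·log₂(Q(3)/P(3)) = (1/12)·log₂((1/12)/(1/3)) = -0.16667

D_KL(Q||P) = 1.21828 - 0.12500 - 0.16667 = 0.92661 ≈ 0.9266 bits

These are NOT equal (difference: 0.2760 bits). KL divergence is asymmetric: D_KL(P||Q) ≠ D_KL(Q||P) in general.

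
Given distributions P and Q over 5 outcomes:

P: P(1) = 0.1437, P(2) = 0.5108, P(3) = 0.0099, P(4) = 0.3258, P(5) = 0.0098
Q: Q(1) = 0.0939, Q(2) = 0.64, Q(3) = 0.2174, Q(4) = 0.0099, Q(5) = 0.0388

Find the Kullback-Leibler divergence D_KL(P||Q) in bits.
1.5006 bits

D_KL(P||Q) = Σ P(x) log₂(P(x)/Q(x))

Computing term by term:
  P(1)·log₂(P(1)/Q(1)) = 0.1437·log₂(0.1437/0.0939) = 0.08821
  P(2)·log₂(P(2)/Q(2)) = 0.5108·log₂(0.5108/0.64) = -0.16617
  P(3)·log₂(P(3)/Q(3)) = 0.0099·log₂(0.0099/0.2174) = -0.04412
  P(4)·log₂(P(4)/Q(4)) = 0.3258·log₂(0.3258/0.0099) = 1.64217
  P(5)·log₂(P(5)/Q(5)) = 0.0098·log₂(0.0098/0.0388) = -0.01945

D_KL(P||Q) = 0.08821 - 0.16617 - 0.04412 + 1.64217 - 0.01945 = 1.50064 ≈ 1.5006 bits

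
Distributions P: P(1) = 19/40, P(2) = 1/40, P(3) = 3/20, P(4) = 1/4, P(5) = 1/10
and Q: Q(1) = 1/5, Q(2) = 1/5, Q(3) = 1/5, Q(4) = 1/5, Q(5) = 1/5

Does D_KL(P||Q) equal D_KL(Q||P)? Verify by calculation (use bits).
D_KL(P||Q) = 0.4360 bits, D_KL(Q||P) = 0.5690 bits. No — D_KL(P||Q) ≠ D_KL(Q||P) for this pair.

D_KL(P||Q) = Σ P(x) log₂(P(x)/Q(x))

Computing term by term:
  P(1)·log₂(P(1)/Q(1)) = (19/40)·log₂((19/40)/(1/5)) = 0.59277
  P(2)·log₂(P(2)/Q(2)) = (1/40)·log₂((1/40)/(1/5)) = -0.07500
  P(3)·log₂(P(3)/Q(3)) = (3/20)·log₂((3/20)/(1/5)) = -0.06226
  P(4)·log₂(P(4)/Q(4)) = (1/4)·log₂((1/4)/(1/5)) = 0.08048
  P(5)·log₂(P(5)/Q(5)) = (1/10)·log₂((1/10)/(1/5)) = -0.10000

D_KL(P||Q) = 0.59277 - 0.07500 - 0.06226 + 0.08048 - 0.10000 = 0.43599 ≈ 0.4360 bits

D_KL(Q||P) = Σ Q(x) log₂(Q(x)/P(x))

Computing term by term:
  Q(1)·log₂(Q(1)/P(1)) = (1/5)·log₂((1/5)/(19/40)) = -0.24959
  Q(2)·log₂(Q(2)/P(2)) = (1/5)·log₂((1/5)/(1/40)) = 0.60000
  Q(3)·log₂(Q(3)/P(3)) = (1/5)·log₂((1/5)/(3/20)) = 0.08301
  Q(4)·log₂(Q(4)/P(4)) = (1/5)·log₂((1/5)/(1/4)) = -0.06439
  Q(5)·log₂(Q(5)/P(5)) = (1/5)·log₂((1/5)/(1/10)) = 0.20000

D_KL(Q||P) = -0.24959 + 0.60000 + 0.08301 - 0.06439 + 0.20000 = 0.56903 ≈ 0.5690 bits

These are NOT equal (difference: 0.1330 bits). KL divergence is asymmetric: D_KL(P||Q) ≠ D_KL(Q||P) in general.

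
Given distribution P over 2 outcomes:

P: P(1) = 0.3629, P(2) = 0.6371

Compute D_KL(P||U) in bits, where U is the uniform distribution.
0.0549 bits

U(i) = 1/2 for all i

D_KL(P||U) = Σ P(x) log₂(P(x) / (1/2))
           = Σ P(x) log₂(P(x)) + log₂(2)
           = log₂(2) - H(P)

H(P) = -Σ P(x) log₂(P(x)):
  -P(1)·log₂(P(1)) = -(0.3629)·log₂(0.3629) = 0.53069
  -P(2)·log₂(P(2)) = -(0.6371)·log₂(0.6371) = 0.41438
H(P) = 0.53069 + 0.41438 = 0.94507 bits

log₂(2) = 1.00000 bits

D_KL(P||U) = 1.00000 - 0.94507 = 0.05493 ≈ 0.0549 bits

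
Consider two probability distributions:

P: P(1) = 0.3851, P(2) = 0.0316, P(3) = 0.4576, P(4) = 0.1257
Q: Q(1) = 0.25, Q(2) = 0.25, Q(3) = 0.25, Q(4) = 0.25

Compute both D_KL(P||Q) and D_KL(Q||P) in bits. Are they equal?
D_KL(P||Q) = 0.4202 bits, D_KL(Q||P) = 0.6201 bits. No, they are not equal.

D_KL(P||Q) = Σ P(x) log₂(P(x)/Q(x))

Computing term by term:
  P(1)·log₂(P(1)/Q(1)) = 0.3851·log₂(0.3851/0.25) = 0.24003
  P(2)·log₂(P(2)/Q(2)) = 0.0316·log₂(0.0316/0.25) = -0.09429
  P(3)·log₂(P(3)/Q(3)) = 0.4576·log₂(0.4576/0.25) = 0.39910
  P(4)·log₂(P(4)/Q(4)) = 0.1257·log₂(0.1257/0.25) = -0.12469

D_KL(P||Q) = 0.24003 - 0.09429 + 0.39910 - 0.12469 = 0.42015 ≈ 0.4202 bits

D_KL(Q||P) = Σ Q(x) log₂(Q(x)/P(x))

Computing term by term:
  Q(1)·log₂(Q(1)/P(1)) = 0.25·log₂(0.25/0.3851) = -0.15583
  Q(2)·log₂(Q(2)/P(2)) = 0.25·log₂(0.25/0.0316) = 0.74598
  Q(3)·log₂(Q(3)/P(3)) = 0.25·log₂(0.25/0.4576) = -0.21804
  Q(4)·log₂(Q(4)/P(4)) = 0.25·log₂(0.25/0.1257) = 0.24799

D_KL(Q||P) = -0.15583 + 0.74598 - 0.21804 + 0.24799 = 0.62010 ≈ 0.6201 bits

These are NOT equal (difference: 0.1999 bits). KL divergence is asymmetric: D_KL(P||Q) ≠ D_KL(Q||P) in general.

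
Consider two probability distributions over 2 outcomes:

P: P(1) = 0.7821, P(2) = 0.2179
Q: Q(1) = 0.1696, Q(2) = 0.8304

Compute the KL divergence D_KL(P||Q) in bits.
1.3041 bits

D_KL(P||Q) = Σ P(x) log₂(P(x)/Q(x))

Computing term by term:
  P(1)·log₂(P(1)/Q(1)) = 0.7821·log₂(0.7821/0.1696) = 1.72470
  P(2)·log₂(P(2)/Q(2)) = 0.2179·log₂(0.2179/0.8304) = -0.42058

D_KL(P||Q) = 1.72470 - 0.42058 = 1.30412 ≈ 1.3041 bits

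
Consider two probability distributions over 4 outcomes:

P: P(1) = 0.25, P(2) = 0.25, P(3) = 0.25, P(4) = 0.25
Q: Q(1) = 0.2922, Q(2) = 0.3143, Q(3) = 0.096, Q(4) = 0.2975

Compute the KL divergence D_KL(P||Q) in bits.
0.1437 bits

D_KL(P||Q) = Σ P(x) log₂(P(x)/Q(x))

Computing term by term:
  P(1)·log₂(P(1)/Q(1)) = 0.25·log₂(0.25/0.2922) = -0.05626
  P(2)·log₂(P(2)/Q(2)) = 0.25·log₂(0.25/0.3143) = -0.08255
  P(3)·log₂(P(3)/Q(3)) = 0.25·log₂(0.25/0.096) = 0.34521
  P(4)·log₂(P(4)/Q(4)) = 0.25·log₂(0.25/0.2975) = -0.06274

D_KL(P||Q) = -0.05626 - 0.08255 + 0.34521 - 0.06274 = 0.14366 ≈ 0.1437 bits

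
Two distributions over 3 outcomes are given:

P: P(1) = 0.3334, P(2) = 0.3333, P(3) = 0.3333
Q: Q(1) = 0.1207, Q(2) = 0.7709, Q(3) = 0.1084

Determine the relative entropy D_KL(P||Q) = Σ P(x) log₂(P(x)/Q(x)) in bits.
0.6256 bits

D_KL(P||Q) = Σ P(x) log₂(P(x)/Q(x))

Computing term by term:
  P(1)·log₂(P(1)/Q(1)) = 0.3334·log₂(0.3334/0.1207) = 0.48871
  P(2)·log₂(P(2)/Q(2)) = 0.3333·log₂(0.3333/0.7709) = -0.40320
  P(3)·log₂(P(3)/Q(3)) = 0.3333·log₂(0.3333/0.1084) = 0.54010

D_KL(P||Q) = 0.48871 - 0.40320 + 0.54010 = 0.62561 ≈ 0.6256 bits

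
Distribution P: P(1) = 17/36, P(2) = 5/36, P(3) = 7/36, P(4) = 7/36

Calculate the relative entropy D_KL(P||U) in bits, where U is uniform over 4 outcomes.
0.1745 bits

U(i) = 1/4 for all i

D_KL(P||U) = Σ P(x) log₂(P(x) / (1/4))
           = Σ P(x) log₂(P(x)) + log₂(4)
           = log₂(4) - H(P)

H(P) = -Σ P(x) log₂(P(x)):
  -P(1)·log₂(P(1)) = -(17/36)·log₂(17/36) = 0.51116
  -P(2)·log₂(P(2)) = -(5/36)·log₂(5/36) = 0.39556
  -P(3)·log₂(P(3)) = -(7/36)·log₂(7/36) = 0.45939
  -P(4)·log₂(P(4)) = -(7/36)·log₂(7/36) = 0.45939
H(P) = 0.51116 + 0.39556 + 0.45939 + 0.45939 = 1.82550 bits

log₂(4) = 2.00000 bits

D_KL(P||U) = 2.00000 - 1.82550 = 0.17450 ≈ 0.1745 bits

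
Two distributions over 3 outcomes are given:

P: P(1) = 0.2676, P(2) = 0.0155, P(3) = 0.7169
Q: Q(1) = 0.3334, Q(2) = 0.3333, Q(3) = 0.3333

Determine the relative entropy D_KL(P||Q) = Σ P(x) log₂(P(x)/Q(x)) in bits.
0.6387 bits

D_KL(P||Q) = Σ P(x) log₂(P(x)/Q(x))

Computing term by term:
  P(1)·log₂(P(1)/Q(1)) = 0.2676·log₂(0.2676/0.3334) = -0.08488
  P(2)·log₂(P(2)/Q(2)) = 0.0155·log₂(0.0155/0.3333) = -0.06861
  P(3)·log₂(P(3)/Q(3)) = 0.7169·log₂(0.7169/0.3333) = 0.79214

D_KL(P||Q) = -0.08488 - 0.06861 + 0.79214 = 0.63865 ≈ 0.6387 bits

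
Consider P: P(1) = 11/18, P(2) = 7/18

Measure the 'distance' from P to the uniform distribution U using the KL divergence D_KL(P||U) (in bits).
0.0359 bits

U(i) = 1/2 for all i

D_KL(P||U) = Σ P(x) log₂(P(x) / (1/2))
           = Σ P(x) log₂(P(x)) + log₂(2)
           = log₂(2) - H(P)

H(P) = -Σ P(x) log₂(P(x)):
  -P(1)·log₂(P(1)) = -(11/18)·log₂(11/18) = 0.43419
  -P(2)·log₂(P(2)) = -(7/18)·log₂(7/18) = 0.52989
H(P) = 0.43419 + 0.52989 = 0.96408 bits

log₂(2) = 1.00000 bits

D_KL(P||U) = 1.00000 - 0.96408 = 0.03592 ≈ 0.0359 bits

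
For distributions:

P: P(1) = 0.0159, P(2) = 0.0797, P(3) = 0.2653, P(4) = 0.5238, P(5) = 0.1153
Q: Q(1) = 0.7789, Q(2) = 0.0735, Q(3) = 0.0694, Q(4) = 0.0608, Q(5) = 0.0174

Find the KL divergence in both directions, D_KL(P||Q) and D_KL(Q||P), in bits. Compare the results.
D_KL(P||Q) = 2.3752 bits, D_KL(Q||P) = 3.9938 bits. D_KL(Q||P) is larger than D_KL(P||Q) by 1.6186 bits; the two directions differ.

D_KL(P||Q) = Σ P(x) log₂(P(x)/Q(x))

Computing term by term:
  P(1)·log₂(P(1)/Q(1)) = 0.0159·log₂(0.0159/0.7789) = -0.08927
  P(2)·log₂(P(2)/Q(2)) = 0.0797·log₂(0.0797/0.0735) = 0.00931
  P(3)·log₂(P(3)/Q(3)) = 0.2653·log₂(0.2653/0.0694) = 0.51325
  P(4)·log₂(P(4)/Q(4)) = 0.5238·log₂(0.5238/0.0608) = 1.62738
  P(5)·log₂(P(5)/Q(5)) = 0.1153·log₂(0.1153/0.0174) = 0.31457

D_KL(P||Q) = -0.08927 + 0.00931 + 0.51325 + 1.62738 + 0.31457 = 2.37524 ≈ 2.3752 bits

D_KL(Q||P) = Σ Q(x) log₂(Q(x)/P(x))

Computing term by term:
  Q(1)·log₂(Q(1)/P(1)) = 0.7789·log₂(0.7789/0.0159) = 4.37301
  Q(2)·log₂(Q(2)/P(2)) = 0.0735·log₂(0.0735/0.0797) = -0.00859
  Q(3)·log₂(Q(3)/P(3)) = 0.0694·log₂(0.0694/0.2653) = -0.13426
  Q(4)·log₂(Q(4)/P(4)) = 0.0608·log₂(0.0608/0.5238) = -0.18890
  Q(5)·log₂(Q(5)/P(5)) = 0.0174·log₂(0.0174/0.1153) = -0.04747

D_KL(Q||P) = 4.37301 - 0.00859 - 0.13426 - 0.18890 - 0.04747 = 3.99379 ≈ 3.9938 bits

These are NOT equal (difference: 1.6186 bits). KL divergence is asymmetric: D_KL(P||Q) ≠ D_KL(Q||P) in general.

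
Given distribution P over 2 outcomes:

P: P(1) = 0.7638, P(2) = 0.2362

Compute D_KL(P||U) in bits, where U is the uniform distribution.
0.2113 bits

U(i) = 1/2 for all i

D_KL(P||U) = Σ P(x) log₂(P(x) / (1/2))
           = Σ P(x) log₂(P(x)) + log₂(2)
           = log₂(2) - H(P)

H(P) = -Σ P(x) log₂(P(x)):
  -P(1)·log₂(P(1)) = -(0.7638)·log₂(0.7638) = 0.29691
  -P(2)·log₂(P(2)) = -(0.2362)·log₂(0.2362) = 0.49175
H(P) = 0.29691 + 0.49175 = 0.78866 bits

log₂(2) = 1.00000 bits

D_KL(P||U) = 1.00000 - 0.78866 = 0.21134 ≈ 0.2113 bits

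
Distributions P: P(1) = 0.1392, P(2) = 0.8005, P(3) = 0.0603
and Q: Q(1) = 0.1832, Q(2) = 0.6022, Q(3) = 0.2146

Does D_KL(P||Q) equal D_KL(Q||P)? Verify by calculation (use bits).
D_KL(P||Q) = 0.1631 bits, D_KL(Q||P) = 0.2183 bits. No — D_KL(P||Q) ≠ D_KL(Q||P) for this pair.

D_KL(P||Q) = Σ P(x) log₂(P(x)/Q(x))

Computing term by term:
  P(1)·log₂(P(1)/Q(1)) = 0.1392·log₂(0.1392/0.1832) = -0.05516
  P(2)·log₂(P(2)/Q(2)) = 0.8005·log₂(0.8005/0.6022) = 0.32873
  P(3)·log₂(P(3)/Q(3)) = 0.0603·log₂(0.0603/0.2146) = -0.11043

D_KL(P||Q) = -0.05516 + 0.32873 - 0.11043 = 0.16314 ≈ 0.1631 bits

D_KL(Q||P) = Σ Q(x) log₂(Q(x)/P(x))

Computing term by term:
  Q(1)·log₂(Q(1)/P(1)) = 0.1832·log₂(0.1832/0.1392) = 0.07259
  Q(2)·log₂(Q(2)/P(2)) = 0.6022·log₂(0.6022/0.8005) = -0.24730
  Q(3)·log₂(Q(3)/P(3)) = 0.2146·log₂(0.2146/0.0603) = 0.39302

D_KL(Q||P) = 0.07259 - 0.24730 + 0.39302 = 0.21831 ≈ 0.2183 bits

These are NOT equal (difference: 0.0552 bits). KL divergence is asymmetric: D_KL(P||Q) ≠ D_KL(Q||P) in general.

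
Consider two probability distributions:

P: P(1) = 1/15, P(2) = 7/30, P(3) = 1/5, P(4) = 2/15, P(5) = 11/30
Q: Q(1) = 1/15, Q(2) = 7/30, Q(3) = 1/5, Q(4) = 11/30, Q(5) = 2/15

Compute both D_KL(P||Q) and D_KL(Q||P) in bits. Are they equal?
D_KL(P||Q) = 0.3405 bits, D_KL(Q||P) = 0.3405 bits. Yes, in this case they are equal (although KL divergence is not symmetric in general).

D_KL(P||Q) = Σ P(x) log₂(P(x)/Q(x))

Computing term by term:
  P(1)·log₂(P(1)/Q(1)) = (1/15)·log₂((1/15)/(1/15)) = 0.00000
  P(2)·log₂(P(2)/Q(2)) = (7/30)·log₂((7/30)/(7/30)) = 0.00000
  P(3)·log₂(P(3)/Q(3)) = (1/5)·log₂((1/5)/(1/5)) = 0.00000
  P(4)·log₂(P(4)/Q(4)) = (2/15)·log₂((2/15)/(11/30)) = -0.19459
  P(5)·log₂(P(5)/Q(5)) = (11/30)·log₂((11/30)/(2/15)) = 0.53512

D_KL(P||Q) = 0.00000 + 0.00000 + 0.00000 - 0.19459 + 0.53512 = 0.34053 ≈ 0.3405 bits

D_KL(Q||P) = Σ Q(x) log₂(Q(x)/P(x))

Computing term by term:
  Q(1)·log₂(Q(1)/P(1)) = (1/15)·log₂((1/15)/(1/15)) = 0.00000
  Q(2)·log₂(Q(2)/P(2)) = (7/30)·log₂((7/30)/(7/30)) = 0.00000
  Q(3)·log₂(Q(3)/P(3)) = (1/5)·log₂((1/5)/(1/5)) = 0.00000
  Q(4)·log₂(Q(4)/P(4)) = (11/30)·log₂((11/30)/(2/15)) = 0.53512
  Q(5)·log₂(Q(5)/P(5)) = (2/15)·log₂((2/15)/(11/30)) = -0.19459

D_KL(Q||P) = 0.00000 + 0.00000 + 0.00000 + 0.53512 - 0.19459 = 0.34053 ≈ 0.3405 bits

These ARE equal here. Q is P with outcomes relabeled (Q(4) = P(5), Q(5) = P(4)) by a relabeling that is its own inverse, so the two sums contain exactly the same terms in a different order. This is a special case — KL divergence is not symmetric in general: D_KL(P||Q) ≠ D_KL(Q||P) for most P, Q.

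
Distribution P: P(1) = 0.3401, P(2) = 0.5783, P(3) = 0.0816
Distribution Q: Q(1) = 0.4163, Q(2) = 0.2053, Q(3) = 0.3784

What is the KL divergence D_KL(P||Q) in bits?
0.5842 bits

D_KL(P||Q) = Σ P(x) log₂(P(x)/Q(x))

Computing term by term:
  P(1)·log₂(P(1)/Q(1)) = 0.3401·log₂(0.3401/0.4163) = -0.09920
  P(2)·log₂(P(2)/Q(2)) = 0.5783·log₂(0.5783/0.2053) = 0.86403
  P(3)·log₂(P(3)/Q(3)) = 0.0816·log₂(0.0816/0.3784) = -0.18060

D_KL(P||Q) = -0.09920 + 0.86403 - 0.18060 = 0.58423 ≈ 0.5842 bits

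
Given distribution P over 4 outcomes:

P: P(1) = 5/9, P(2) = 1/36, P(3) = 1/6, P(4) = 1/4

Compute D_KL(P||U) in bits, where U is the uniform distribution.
0.4545 bits

U(i) = 1/4 for all i

D_KL(P||U) = Σ P(x) log₂(P(x) / (1/4))
           = Σ P(x) log₂(P(x)) + log₂(4)
           = log₂(4) - H(P)

H(P) = -Σ P(x) log₂(P(x)):
  -P(1)·log₂(P(1)) = -(5/9)·log₂(5/9) = 0.47111
  -P(2)·log₂(P(2)) = -(1/36)·log₂(1/36) = 0.14361
  -P(3)·log₂(P(3)) = -(1/6)·log₂(1/6) = 0.43083
  -P(4)·log₂(P(4)) = -(1/4)·log₂(1/4) = 0.50000
H(P) = 0.47111 + 0.14361 + 0.43083 + 0.50000 = 1.54555 bits

log₂(4) = 2.00000 bits

D_KL(P||U) = 2.00000 - 1.54555 = 0.45445 ≈ 0.4545 bits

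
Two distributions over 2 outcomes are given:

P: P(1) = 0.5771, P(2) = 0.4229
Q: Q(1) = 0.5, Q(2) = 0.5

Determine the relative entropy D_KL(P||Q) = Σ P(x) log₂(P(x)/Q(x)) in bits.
0.0172 bits

D_KL(P||Q) = Σ P(x) log₂(P(x)/Q(x))

Computing term by term:
  P(1)·log₂(P(1)/Q(1)) = 0.5771·log₂(0.5771/0.5) = 0.11940
  P(2)·log₂(P(2)/Q(2)) = 0.4229·log₂(0.4229/0.5) = -0.10218

D_KL(P||Q) = 0.11940 - 0.10218 = 0.01722 ≈ 0.0172 bits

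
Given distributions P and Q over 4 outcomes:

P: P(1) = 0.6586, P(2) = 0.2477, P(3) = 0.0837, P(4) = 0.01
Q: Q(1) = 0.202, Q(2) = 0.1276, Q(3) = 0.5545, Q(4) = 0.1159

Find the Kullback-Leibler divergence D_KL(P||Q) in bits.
1.0963 bits

D_KL(P||Q) = Σ P(x) log₂(P(x)/Q(x))

Computing term by term:
  P(1)·log₂(P(1)/Q(1)) = 0.6586·log₂(0.6586/0.202) = 1.12294
  P(2)·log₂(P(2)/Q(2)) = 0.2477·log₂(0.2477/0.1276) = 0.23704
  P(3)·log₂(P(3)/Q(3)) = 0.0837·log₂(0.0837/0.5545) = -0.22832
  P(4)·log₂(P(4)/Q(4)) = 0.01·log₂(0.01/0.1159) = -0.03535

D_KL(P||Q) = 1.12294 + 0.23704 - 0.22832 - 0.03535 = 1.09631 ≈ 1.0963 bits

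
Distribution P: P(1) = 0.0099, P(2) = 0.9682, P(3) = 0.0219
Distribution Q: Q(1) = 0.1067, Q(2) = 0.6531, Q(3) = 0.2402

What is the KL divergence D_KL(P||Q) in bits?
0.4403 bits

D_KL(P||Q) = Σ P(x) log₂(P(x)/Q(x))

Computing term by term:
  P(1)·log₂(P(1)/Q(1)) = 0.0099·log₂(0.0099/0.1067) = -0.03396
  P(2)·log₂(P(2)/Q(2)) = 0.9682·log₂(0.9682/0.6531) = 0.54994
  P(3)·log₂(P(3)/Q(3)) = 0.0219·log₂(0.0219/0.2402) = -0.07567

D_KL(P||Q) = -0.03396 + 0.54994 - 0.07567 = 0.44031 ≈ 0.4403 bits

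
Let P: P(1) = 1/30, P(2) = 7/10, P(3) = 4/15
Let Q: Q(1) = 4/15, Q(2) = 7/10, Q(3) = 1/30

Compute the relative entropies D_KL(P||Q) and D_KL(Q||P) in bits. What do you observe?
D_KL(P||Q) = 0.7000 bits, D_KL(Q||P) = 0.7000 bits. The two directions give the same value here, because Q is a self-inverse relabeling of P; in general KL divergence is asymmetric.

D_KL(P||Q) = Σ P(x) log₂(P(x)/Q(x))

Computing term by term:
  P(1)·log₂(P(1)/Q(1)) = (1/30)·log₂((1/30)/(4/15)) = -0.10000
  P(2)·log₂(P(2)/Q(2)) = (7/10)·log₂((7/10)/(7/10)) = 0.00000
  P(3)·log₂(P(3)/Q(3)) = (4/15)·log₂((4/15)/(1/30)) = 0.80000

D_KL(P||Q) = -0.10000 + 0.00000 + 0.80000 = 0.70000 ≈ 0.7000 bits

D_KL(Q||P) = Σ Q(x) log₂(Q(x)/P(x))

Computing term by term:
  Q(1)·log₂(Q(1)/P(1)) = (4/15)·log₂((4/15)/(1/30)) = 0.80000
  Q(2)·log₂(Q(2)/P(2)) = (7/10)·log₂((7/10)/(7/10)) = 0.00000
  Q(3)·log₂(Q(3)/P(3)) = (1/30)·log₂((1/30)/(4/15)) = -0.10000

D_KL(Q||P) = 0.80000 + 0.00000 - 0.10000 = 0.70000 ≈ 0.7000 bits

These ARE equal here. Q is P with outcomes relabeled (Q(1) = P(3), Q(3) = P(1)) by a relabeling that is its own inverse, so the two sums contain exactly the same terms in a different order. This is a special case — KL divergence is not symmetric in general: D_KL(P||Q) ≠ D_KL(Q||P) for most P, Q.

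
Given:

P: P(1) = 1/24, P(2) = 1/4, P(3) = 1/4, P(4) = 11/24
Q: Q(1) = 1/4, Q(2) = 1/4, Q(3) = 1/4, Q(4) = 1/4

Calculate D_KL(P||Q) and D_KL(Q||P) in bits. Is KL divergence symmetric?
D_KL(P||Q) = 0.2931 bits, D_KL(Q||P) = 0.4276 bits. No, KL divergence is not symmetric.

D_KL(P||Q) = Σ P(x) log₂(P(x)/Q(x))

Computing term by term:
  P(1)·log₂(P(1)/Q(1)) = (1/24)·log₂((1/24)/(1/4)) = -0.10771
  P(2)·log₂(P(2)/Q(2)) = (1/4)·log₂((1/4)/(1/4)) = 0.00000
  P(3)·log₂(P(3)/Q(3)) = (1/4)·log₂((1/4)/(1/4)) = 0.00000
  P(4)·log₂(P(4)/Q(4)) = (11/24)·log₂((11/24)/(1/4)) = 0.40080

D_KL(P||Q) = -0.10771 + 0.00000 + 0.00000 + 0.40080 = 0.29309 ≈ 0.2931 bits

D_KL(Q||P) = Σ Q(x) log₂(Q(x)/P(x))

Computing term by term:
  Q(1)·log₂(Q(1)/P(1)) = (1/4)·log₂((1/4)/(1/24)) = 0.64624
  Q(2)·log₂(Q(2)/P(2)) = (1/4)·log₂((1/4)/(1/4)) = 0.00000
  Q(3)·log₂(Q(3)/P(3)) = (1/4)·log₂((1/4)/(1/4)) = 0.00000
  Q(4)·log₂(Q(4)/P(4)) = (1/4)·log₂((1/4)/(11/24)) = -0.21862

D_KL(Q||P) = 0.64624 + 0.00000 + 0.00000 - 0.21862 = 0.42762 ≈ 0.4276 bits

These are NOT equal (difference: 0.1345 bits). KL divergence is asymmetric: D_KL(P||Q) ≠ D_KL(Q||P) in general.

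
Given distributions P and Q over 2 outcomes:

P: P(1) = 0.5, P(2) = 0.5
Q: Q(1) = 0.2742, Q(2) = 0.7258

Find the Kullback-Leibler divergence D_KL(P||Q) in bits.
0.1645 bits

D_KL(P||Q) = Σ P(x) log₂(P(x)/Q(x))

Computing term by term:
  P(1)·log₂(P(1)/Q(1)) = 0.5·log₂(0.5/0.2742) = 0.43335
  P(2)·log₂(P(2)/Q(2)) = 0.5·log₂(0.5/0.7258) = -0.26882

D_KL(P||Q) = 0.43335 - 0.26882 = 0.16453 ≈ 0.1645 bits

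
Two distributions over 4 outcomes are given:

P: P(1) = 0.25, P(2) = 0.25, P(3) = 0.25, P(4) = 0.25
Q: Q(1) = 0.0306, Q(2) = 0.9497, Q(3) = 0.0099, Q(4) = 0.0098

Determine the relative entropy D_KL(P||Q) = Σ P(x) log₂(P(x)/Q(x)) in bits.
2.6090 bits

D_KL(P||Q) = Σ P(x) log₂(P(x)/Q(x))

Computing term by term:
  P(1)·log₂(P(1)/Q(1)) = 0.25·log₂(0.25/0.0306) = 0.75758
  P(2)·log₂(P(2)/Q(2)) = 0.25·log₂(0.25/0.9497) = -0.48139
  P(3)·log₂(P(3)/Q(3)) = 0.25·log₂(0.25/0.0099) = 1.16459
  P(4)·log₂(P(4)/Q(4)) = 0.25·log₂(0.25/0.0098) = 1.16825

D_KL(P||Q) = 0.75758 - 0.48139 + 1.16459 + 1.16825 = 2.60903 ≈ 2.6090 bits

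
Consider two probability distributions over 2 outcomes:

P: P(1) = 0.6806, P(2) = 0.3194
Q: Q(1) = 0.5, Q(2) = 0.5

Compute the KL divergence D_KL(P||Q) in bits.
0.0963 bits

D_KL(P||Q) = Σ P(x) log₂(P(x)/Q(x))

Computing term by term:
  P(1)·log₂(P(1)/Q(1)) = 0.6806·log₂(0.6806/0.5) = 0.30278
  P(2)·log₂(P(2)/Q(2)) = 0.3194·log₂(0.3194/0.5) = -0.20651

D_KL(P||Q) = 0.30278 - 0.20651 = 0.09627 ≈ 0.0963 bits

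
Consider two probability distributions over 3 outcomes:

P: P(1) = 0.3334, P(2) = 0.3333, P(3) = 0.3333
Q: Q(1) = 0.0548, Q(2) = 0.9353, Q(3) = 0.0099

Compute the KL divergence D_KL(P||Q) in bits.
2.0633 bits

D_KL(P||Q) = Σ P(x) log₂(P(x)/Q(x))

Computing term by term:
  P(1)·log₂(P(1)/Q(1)) = 0.3334·log₂(0.3334/0.0548) = 0.86851
  P(2)·log₂(P(2)/Q(2)) = 0.3333·log₂(0.3333/0.9353) = -0.49615
  P(3)·log₂(P(3)/Q(3)) = 0.3333·log₂(0.3333/0.0099) = 1.69091

D_KL(P||Q) = 0.86851 - 0.49615 + 1.69091 = 2.06327 ≈ 2.0633 bits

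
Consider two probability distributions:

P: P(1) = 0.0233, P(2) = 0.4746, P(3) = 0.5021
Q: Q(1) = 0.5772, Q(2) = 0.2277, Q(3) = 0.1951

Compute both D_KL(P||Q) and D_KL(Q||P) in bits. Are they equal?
D_KL(P||Q) = 1.0797 bits, D_KL(Q||P) = 2.1655 bits. No, they are not equal.

D_KL(P||Q) = Σ P(x) log₂(P(x)/Q(x))

Computing term by term:
  P(1)·log₂(P(1)/Q(1)) = 0.0233·log₂(0.0233/0.5772) = -0.10789
  P(2)·log₂(P(2)/Q(2)) = 0.4746·log₂(0.4746/0.2277) = 0.50288
  P(3)·log₂(P(3)/Q(3)) = 0.5021·log₂(0.5021/0.1951) = 0.68474

D_KL(P||Q) = -0.10789 + 0.50288 + 0.68474 = 1.07973 ≈ 1.0797 bits

D_KL(Q||P) = Σ Q(x) log₂(Q(x)/P(x))

Computing term by term:
  Q(1)·log₂(Q(1)/P(1)) = 0.5772·log₂(0.5772/0.0233) = 2.67282
  Q(2)·log₂(Q(2)/P(2)) = 0.2277·log₂(0.2277/0.4746) = -0.24127
  Q(3)·log₂(Q(3)/P(3)) = 0.1951·log₂(0.1951/0.5021) = -0.26607

D_KL(Q||P) = 2.67282 - 0.24127 - 0.26607 = 2.16548 ≈ 2.1655 bits

These are NOT equal (difference: 1.0858 bits). KL divergence is asymmetric: D_KL(P||Q) ≠ D_KL(Q||P) in general.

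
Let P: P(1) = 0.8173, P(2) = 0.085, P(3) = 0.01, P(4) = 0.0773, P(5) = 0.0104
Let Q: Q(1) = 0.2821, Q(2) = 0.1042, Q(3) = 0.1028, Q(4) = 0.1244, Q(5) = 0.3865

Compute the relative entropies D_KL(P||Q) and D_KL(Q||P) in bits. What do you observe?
D_KL(P||Q) = 1.0884 bits, D_KL(Q||P) = 2.0446 bits. The two directions give different values (D_KL(Q||P) exceeds D_KL(P||Q) by 0.9562 bits): KL divergence is asymmetric.

D_KL(P||Q) = Σ P(x) log₂(P(x)/Q(x))

Computing term by term:
  P(1)·log₂(P(1)/Q(1)) = 0.8173·log₂(0.8173/0.2821) = 1.25428
  P(2)·log₂(P(2)/Q(2)) = 0.085·log₂(0.085/0.1042) = -0.02497
  P(3)·log₂(P(3)/Q(3)) = 0.01·log₂(0.01/0.1028) = -0.03362
  P(4)·log₂(P(4)/Q(4)) = 0.0773·log₂(0.0773/0.1244) = -0.05306
  P(5)·log₂(P(5)/Q(5)) = 0.0104·log₂(0.0104/0.3865) = -0.05424

D_KL(P||Q) = 1.25428 - 0.02497 - 0.03362 - 0.05306 - 0.05424 = 1.08839 ≈ 1.0884 bits

D_KL(Q||P) = Σ Q(x) log₂(Q(x)/P(x))

Computing term by term:
  Q(1)·log₂(Q(1)/P(1)) = 0.2821·log₂(0.2821/0.8173) = -0.43293
  Q(2)·log₂(Q(2)/P(2)) = 0.1042·log₂(0.1042/0.085) = 0.03062
  Q(3)·log₂(Q(3)/P(3)) = 0.1028·log₂(0.1028/0.01) = 0.34559
  Q(4)·log₂(Q(4)/P(4)) = 0.1244·log₂(0.1244/0.0773) = 0.08539
  Q(5)·log₂(Q(5)/P(5)) = 0.3865·log₂(0.3865/0.0104) = 2.01591

D_KL(Q||P) = -0.43293 + 0.03062 + 0.34559 + 0.08539 + 2.01591 = 2.04458 ≈ 2.0446 bits

These are NOT equal (difference: 0.9562 bits). KL divergence is asymmetric: D_KL(P||Q) ≠ D_KL(Q||P) in general.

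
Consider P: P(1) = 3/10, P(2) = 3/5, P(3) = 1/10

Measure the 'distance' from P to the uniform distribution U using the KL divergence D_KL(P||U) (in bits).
0.2895 bits

U(i) = 1/3 for all i

D_KL(P||U) = Σ P(x) log₂(P(x) / (1/3))
           = Σ P(x) log₂(P(x)) + log₂(3)
           = log₂(3) - H(P)

H(P) = -Σ P(x) log₂(P(x)):
  -P(1)·log₂(P(1)) = -(3/10)·log₂(3/10) = 0.52109
  -P(2)·log₂(P(2)) = -(3/5)·log₂(3/5) = 0.44218
  -P(3)·log₂(P(3)) = -(1/10)·log₂(1/10) = 0.33219
H(P) = 0.52109 + 0.44218 + 0.33219 = 1.29546 bits

log₂(3) = 1.58496 bits

D_KL(P||U) = 1.58496 - 1.29546 = 0.28950 ≈ 0.2895 bits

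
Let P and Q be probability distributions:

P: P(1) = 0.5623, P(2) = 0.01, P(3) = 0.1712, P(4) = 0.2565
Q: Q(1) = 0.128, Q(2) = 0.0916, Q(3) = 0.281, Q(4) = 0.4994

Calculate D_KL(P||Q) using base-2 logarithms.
0.7997 bits

D_KL(P||Q) = Σ P(x) log₂(P(x)/Q(x))

Computing term by term:
  P(1)·log₂(P(1)/Q(1)) = 0.5623·log₂(0.5623/0.128) = 1.20062
  P(2)·log₂(P(2)/Q(2)) = 0.01·log₂(0.01/0.0916) = -0.03195
  P(3)·log₂(P(3)/Q(3)) = 0.1712·log₂(0.1712/0.281) = -0.12239
  P(4)·log₂(P(4)/Q(4)) = 0.2565·log₂(0.2565/0.4994) = -0.24656

D_KL(P||Q) = 1.20062 - 0.03195 - 0.12239 - 0.24656 = 0.79972 ≈ 0.7997 bits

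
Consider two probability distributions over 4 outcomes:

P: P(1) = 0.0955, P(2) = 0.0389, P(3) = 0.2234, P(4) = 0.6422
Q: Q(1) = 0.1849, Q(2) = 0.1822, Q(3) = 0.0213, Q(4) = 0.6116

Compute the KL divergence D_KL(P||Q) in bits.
0.6250 bits

D_KL(P||Q) = Σ P(x) log₂(P(x)/Q(x))

Computing term by term:
  P(1)·log₂(P(1)/Q(1)) = 0.0955·log₂(0.0955/0.1849) = -0.09103
  P(2)·log₂(P(2)/Q(2)) = 0.0389·log₂(0.0389/0.1822) = -0.08666
  P(3)·log₂(P(3)/Q(3)) = 0.2234·log₂(0.2234/0.0213) = 0.75748
  P(4)·log₂(P(4)/Q(4)) = 0.6422·log₂(0.6422/0.6116) = 0.04523

D_KL(P||Q) = -0.09103 - 0.08666 + 0.75748 + 0.04523 = 0.62502 ≈ 0.6250 bits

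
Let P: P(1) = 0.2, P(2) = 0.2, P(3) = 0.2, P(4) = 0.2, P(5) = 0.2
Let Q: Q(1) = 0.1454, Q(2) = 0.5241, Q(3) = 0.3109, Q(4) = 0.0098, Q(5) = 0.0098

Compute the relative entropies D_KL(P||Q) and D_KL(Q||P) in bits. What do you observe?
D_KL(P||Q) = 1.4272 bits, D_KL(Q||P) = 0.7741 bits. The two directions give different values (D_KL(P||Q) exceeds D_KL(Q||P) by 0.6531 bits): KL divergence is asymmetric.

D_KL(P||Q) = Σ P(x) log₂(P(x)/Q(x))

Computing term by term:
  P(1)·log₂(P(1)/Q(1)) = 0.2·log₂(0.2/0.1454) = 0.09199
  P(2)·log₂(P(2)/Q(2)) = 0.2·log₂(0.2/0.5241) = -0.27797
  P(3)·log₂(P(3)/Q(3)) = 0.2·log₂(0.2/0.3109) = -0.12729
  P(4)·log₂(P(4)/Q(4)) = 0.2·log₂(0.2/0.0098) = 0.87021
  P(5)·log₂(P(5)/Q(5)) = 0.2·log₂(0.2/0.0098) = 0.87021

D_KL(P||Q) = 0.09199 - 0.27797 - 0.12729 + 0.87021 + 0.87021 = 1.42715 ≈ 1.4272 bits

D_KL(Q||P) = Σ Q(x) log₂(Q(x)/P(x))

Computing term by term:
  Q(1)·log₂(Q(1)/P(1)) = 0.1454·log₂(0.1454/0.2) = -0.06688
  Q(2)·log₂(Q(2)/P(2)) = 0.5241·log₂(0.5241/0.2) = 0.72842
  Q(3)·log₂(Q(3)/P(3)) = 0.3109·log₂(0.3109/0.2) = 0.19787
  Q(4)·log₂(Q(4)/P(4)) = 0.0098·log₂(0.0098/0.2) = -0.04264
  Q(5)·log₂(Q(5)/P(5)) = 0.0098·log₂(0.0098/0.2) = -0.04264

D_KL(Q||P) = -0.06688 + 0.72842 + 0.19787 - 0.04264 - 0.04264 = 0.77413 ≈ 0.7741 bits

These are NOT equal (difference: 0.6531 bits). KL divergence is asymmetric: D_KL(P||Q) ≠ D_KL(Q||P) in general.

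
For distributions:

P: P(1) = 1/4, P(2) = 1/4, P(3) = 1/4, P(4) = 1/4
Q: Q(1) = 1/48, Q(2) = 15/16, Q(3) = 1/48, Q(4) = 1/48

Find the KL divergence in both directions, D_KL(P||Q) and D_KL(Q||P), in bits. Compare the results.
D_KL(P||Q) = 2.2120 bits, D_KL(Q||P) = 1.5636 bits. D_KL(P||Q) is larger than D_KL(Q||P) by 0.6484 bits; the two directions differ.

D_KL(P||Q) = Σ P(x) log₂(P(x)/Q(x))

Computing term by term:
  P(1)·log₂(P(1)/Q(1)) = (1/4)·log₂((1/4)/(1/48)) = 0.89624
  P(2)·log₂(P(2)/Q(2)) = (1/4)·log₂((1/4)/(15/16)) = -0.47672
  P(3)·log₂(P(3)/Q(3)) = (1/4)·log₂((1/4)/(1/48)) = 0.89624
  P(4)·log₂(P(4)/Q(4)) = (1/4)·log₂((1/4)/(1/48)) = 0.89624

D_KL(P||Q) = 0.89624 - 0.47672 + 0.89624 + 0.89624 = 2.21200 ≈ 2.2120 bits

D_KL(Q||P) = Σ Q(x) log₂(Q(x)/P(x))

Computing term by term:
  Q(1)·log₂(Q(1)/P(1)) = (1/48)·log₂((1/48)/(1/4)) = -0.07469
  Q(2)·log₂(Q(2)/P(2)) = (15/16)·log₂((15/16)/(1/4)) = 1.78771
  Q(3)·log₂(Q(3)/P(3)) = (1/48)·log₂((1/48)/(1/4)) = -0.07469
  Q(4)·log₂(Q(4)/P(4)) = (1/48)·log₂((1/48)/(1/4)) = -0.07469

D_KL(Q||P) = -0.07469 + 1.78771 - 0.07469 - 0.07469 = 1.56364 ≈ 1.5636 bits

These are NOT equal (difference: 0.6484 bits). KL divergence is asymmetric: D_KL(P||Q) ≠ D_KL(Q||P) in general.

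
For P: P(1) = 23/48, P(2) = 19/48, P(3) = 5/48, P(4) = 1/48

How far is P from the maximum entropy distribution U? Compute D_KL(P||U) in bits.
0.5059 bits

U(i) = 1/4 for all i

D_KL(P||U) = Σ P(x) log₂(P(x) / (1/4))
           = Σ P(x) log₂(P(x)) + log₂(4)
           = log₂(4) - H(P)

H(P) = -Σ P(x) log₂(P(x)):
  -P(1)·log₂(P(1)) = -(23/48)·log₂(23/48) = 0.50859
  -P(2)·log₂(P(2)) = -(19/48)·log₂(19/48) = 0.52924
  -P(3)·log₂(P(3)) = -(5/48)·log₂(5/48) = 0.33990
  -P(4)·log₂(P(4)) = -(1/48)·log₂(1/48) = 0.11635
H(P) = 0.50859 + 0.52924 + 0.33990 + 0.11635 = 1.49408 bits

log₂(4) = 2.00000 bits

D_KL(P||U) = 2.00000 - 1.49408 = 0.50592 ≈ 0.5059 bits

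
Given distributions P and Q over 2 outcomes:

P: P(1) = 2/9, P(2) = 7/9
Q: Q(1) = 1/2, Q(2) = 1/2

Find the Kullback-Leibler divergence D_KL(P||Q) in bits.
0.2358 bits

D_KL(P||Q) = Σ P(x) log₂(P(x)/Q(x))

Computing term by term:
  P(1)·log₂(P(1)/Q(1)) = (2/9)·log₂((2/9)/(1/2)) = -0.25998
  P(2)·log₂(P(2)/Q(2)) = (7/9)·log₂((7/9)/(1/2)) = 0.49578

D_KL(P||Q) = -0.25998 + 0.49578 = 0.23580 ≈ 0.2358 bits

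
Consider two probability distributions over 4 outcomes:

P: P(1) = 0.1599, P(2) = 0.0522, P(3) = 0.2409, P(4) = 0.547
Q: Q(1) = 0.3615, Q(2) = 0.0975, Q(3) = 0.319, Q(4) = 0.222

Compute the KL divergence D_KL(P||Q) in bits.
0.3788 bits

D_KL(P||Q) = Σ P(x) log₂(P(x)/Q(x))

Computing term by term:
  P(1)·log₂(P(1)/Q(1)) = 0.1599·log₂(0.1599/0.3615) = -0.18817
  P(2)·log₂(P(2)/Q(2)) = 0.0522·log₂(0.0522/0.0975) = -0.04705
  P(3)·log₂(P(3)/Q(3)) = 0.2409·log₂(0.2409/0.319) = -0.09759
  P(4)·log₂(P(4)/Q(4)) = 0.547·log₂(0.547/0.222) = 0.71164

D_KL(P||Q) = -0.18817 - 0.04705 - 0.09759 + 0.71164 = 0.37883 ≈ 0.3788 bits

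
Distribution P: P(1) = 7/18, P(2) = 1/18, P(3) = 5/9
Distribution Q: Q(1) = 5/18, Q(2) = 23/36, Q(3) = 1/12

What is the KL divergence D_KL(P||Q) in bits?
1.5136 bits

D_KL(P||Q) = Σ P(x) log₂(P(x)/Q(x))

Computing term by term:
  P(1)·log₂(P(1)/Q(1)) = (7/18)·log₂((7/18)/(5/18)) = 0.18878
  P(2)·log₂(P(2)/Q(2)) = (1/18)·log₂((1/18)/(23/36)) = -0.19575
  P(3)·log₂(P(3)/Q(3)) = (5/9)·log₂((5/9)/(1/12)) = 1.52054

D_KL(P||Q) = 0.18878 - 0.19575 + 1.52054 = 1.51357 ≈ 1.5136 bits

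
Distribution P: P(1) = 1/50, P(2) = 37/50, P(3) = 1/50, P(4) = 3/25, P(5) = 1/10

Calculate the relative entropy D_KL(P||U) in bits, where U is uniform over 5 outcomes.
1.0755 bits

U(i) = 1/5 for all i

D_KL(P||U) = Σ P(x) log₂(P(x) / (1/5))
           = Σ P(x) log₂(P(x)) + log₂(5)
           = log₂(5) - H(P)

H(P) = -Σ P(x) log₂(P(x)):
  -P(1)·log₂(P(1)) = -(1/50)·log₂(1/50) = 0.11288
  -P(2)·log₂(P(2)) = -(37/50)·log₂(37/50) = 0.32146
  -P(3)·log₂(P(3)) = -(1/50)·log₂(1/50) = 0.11288
  -P(4)·log₂(P(4)) = -(3/25)·log₂(3/25) = 0.36707
  -P(5)·log₂(P(5)) = -(1/10)·log₂(1/10) = 0.33219
H(P) = 0.11288 + 0.32146 + 0.11288 + 0.36707 + 0.33219 = 1.24648 bits

log₂(5) = 2.32193 bits

D_KL(P||U) = 2.32193 - 1.24648 = 1.07545 ≈ 1.0755 bits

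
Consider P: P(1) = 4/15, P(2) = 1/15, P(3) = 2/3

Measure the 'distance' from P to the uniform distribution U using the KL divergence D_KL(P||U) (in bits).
0.4260 bits

U(i) = 1/3 for all i

D_KL(P||U) = Σ P(x) log₂(P(x) / (1/3))
           = Σ P(x) log₂(P(x)) + log₂(3)
           = log₂(3) - H(P)

H(P) = -Σ P(x) log₂(P(x)):
  -P(1)·log₂(P(1)) = -(4/15)·log₂(4/15) = 0.50850
  -P(2)·log₂(P(2)) = -(1/15)·log₂(1/15) = 0.26046
  -P(3)·log₂(P(3)) = -(2/3)·log₂(2/3) = 0.38998
H(P) = 0.50850 + 0.26046 + 0.38998 = 1.15894 bits

log₂(3) = 1.58496 bits

D_KL(P||U) = 1.58496 - 1.15894 = 0.42602 ≈ 0.4260 bits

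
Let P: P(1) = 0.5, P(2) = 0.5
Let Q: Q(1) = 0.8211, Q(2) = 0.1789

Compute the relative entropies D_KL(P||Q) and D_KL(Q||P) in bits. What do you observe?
D_KL(P||Q) = 0.3836 bits, D_KL(Q||P) = 0.3223 bits. The two directions give different values (D_KL(P||Q) exceeds D_KL(Q||P) by 0.0613 bits): KL divergence is asymmetric.

D_KL(P||Q) = Σ P(x) log₂(P(x)/Q(x))

Computing term by term:
  P(1)·log₂(P(1)/Q(1)) = 0.5·log₂(0.5/0.8211) = -0.35781
  P(2)·log₂(P(2)/Q(2)) = 0.5·log₂(0.5/0.1789) = 0.74139

D_KL(P||Q) = -0.35781 + 0.74139 = 0.38358 ≈ 0.3836 bits

D_KL(Q||P) = Σ Q(x) log₂(Q(x)/P(x))

Computing term by term:
  Q(1)·log₂(Q(1)/P(1)) = 0.8211·log₂(0.8211/0.5) = 0.58760
  Q(2)·log₂(Q(2)/P(2)) = 0.1789·log₂(0.1789/0.5) = -0.26527

D_KL(Q||P) = 0.58760 - 0.26527 = 0.32233 ≈ 0.3223 bits

These are NOT equal (difference: 0.0613 bits). KL divergence is asymmetric: D_KL(P||Q) ≠ D_KL(Q||P) in general.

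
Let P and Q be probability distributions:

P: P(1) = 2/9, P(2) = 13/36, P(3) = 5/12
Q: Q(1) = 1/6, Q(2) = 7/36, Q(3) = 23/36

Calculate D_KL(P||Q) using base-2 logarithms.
0.1578 bits

D_KL(P||Q) = Σ P(x) log₂(P(x)/Q(x))

Computing term by term:
  P(1)·log₂(P(1)/Q(1)) = (2/9)·log₂((2/9)/(1/6)) = 0.09223
  P(2)·log₂(P(2)/Q(2)) = (13/36)·log₂((13/36)/(7/36)) = 0.32250
  P(3)·log₂(P(3)/Q(3)) = (5/12)·log₂((5/12)/(23/36)) = -0.25695

D_KL(P||Q) = 0.09223 + 0.32250 - 0.25695 = 0.15778 ≈ 0.1578 bits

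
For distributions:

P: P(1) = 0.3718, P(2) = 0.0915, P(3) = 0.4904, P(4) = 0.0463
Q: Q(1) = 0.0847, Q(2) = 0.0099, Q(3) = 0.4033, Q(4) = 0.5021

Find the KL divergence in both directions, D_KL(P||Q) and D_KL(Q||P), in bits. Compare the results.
D_KL(P||Q) = 1.0661 bits, D_KL(Q||P) = 1.4004 bits. D_KL(Q||P) is larger than D_KL(P||Q) by 0.3343 bits; the two directions differ.

D_KL(P||Q) = Σ P(x) log₂(P(x)/Q(x))

Computing term by term:
  P(1)·log₂(P(1)/Q(1)) = 0.3718·log₂(0.3718/0.0847) = 0.79346
  P(2)·log₂(P(2)/Q(2)) = 0.0915·log₂(0.0915/0.0099) = 0.29356
  P(3)·log₂(P(3)/Q(3)) = 0.4904·log₂(0.4904/0.4033) = 0.13834
  P(4)·log₂(P(4)/Q(4)) = 0.0463·log₂(0.0463/0.5021) = -0.15922

D_KL(P||Q) = 0.79346 + 0.29356 + 0.13834 - 0.15922 = 1.06614 ≈ 1.0661 bits

D_KL(Q||P) = Σ Q(x) log₂(Q(x)/P(x))

Computing term by term:
  Q(1)·log₂(Q(1)/P(1)) = 0.0847·log₂(0.0847/0.3718) = -0.18076
  Q(2)·log₂(Q(2)/P(2)) = 0.0099·log₂(0.0099/0.0915) = -0.03176
  Q(3)·log₂(Q(3)/P(3)) = 0.4033·log₂(0.4033/0.4904) = -0.11377
  Q(4)·log₂(Q(4)/P(4)) = 0.5021·log₂(0.5021/0.0463) = 1.72667

D_KL(Q||P) = -0.18076 - 0.03176 - 0.11377 + 1.72667 = 1.40038 ≈ 1.4004 bits

These are NOT equal (difference: 0.3343 bits). KL divergence is asymmetric: D_KL(P||Q) ≠ D_KL(Q||P) in general.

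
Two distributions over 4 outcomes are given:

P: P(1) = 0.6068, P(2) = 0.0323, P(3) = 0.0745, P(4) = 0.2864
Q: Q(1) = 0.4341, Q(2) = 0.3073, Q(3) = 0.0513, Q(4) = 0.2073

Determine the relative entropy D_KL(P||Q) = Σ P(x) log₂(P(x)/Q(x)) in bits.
0.3619 bits

D_KL(P||Q) = Σ P(x) log₂(P(x)/Q(x))

Computing term by term:
  P(1)·log₂(P(1)/Q(1)) = 0.6068·log₂(0.6068/0.4341) = 0.29320
  P(2)·log₂(P(2)/Q(2)) = 0.0323·log₂(0.0323/0.3073) = -0.10498
  P(3)·log₂(P(3)/Q(3)) = 0.0745·log₂(0.0745/0.0513) = 0.04010
  P(4)·log₂(P(4)/Q(4)) = 0.2864·log₂(0.2864/0.2073) = 0.13355

D_KL(P||Q) = 0.29320 - 0.10498 + 0.04010 + 0.13355 = 0.36187 ≈ 0.3619 bits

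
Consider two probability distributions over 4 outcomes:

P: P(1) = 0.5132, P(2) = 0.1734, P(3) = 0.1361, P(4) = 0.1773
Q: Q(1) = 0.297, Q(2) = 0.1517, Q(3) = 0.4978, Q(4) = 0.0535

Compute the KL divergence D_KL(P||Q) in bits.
0.4902 bits

D_KL(P||Q) = Σ P(x) log₂(P(x)/Q(x))

Computing term by term:
  P(1)·log₂(P(1)/Q(1)) = 0.5132·log₂(0.5132/0.297) = 0.40494
  P(2)·log₂(P(2)/Q(2)) = 0.1734·log₂(0.1734/0.1517) = 0.03345
  P(3)·log₂(P(3)/Q(3)) = 0.1361·log₂(0.1361/0.4978) = -0.25463
  P(4)·log₂(P(4)/Q(4)) = 0.1773·log₂(0.1773/0.0535) = 0.30648

D_KL(P||Q) = 0.40494 + 0.03345 - 0.25463 + 0.30648 = 0.49024 ≈ 0.4902 bits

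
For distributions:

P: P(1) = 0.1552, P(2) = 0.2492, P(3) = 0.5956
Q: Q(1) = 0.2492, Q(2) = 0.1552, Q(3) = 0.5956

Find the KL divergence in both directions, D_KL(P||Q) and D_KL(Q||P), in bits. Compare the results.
D_KL(P||Q) = 0.0642 bits, D_KL(Q||P) = 0.0642 bits. The two directions give exactly the same value for this pair.

D_KL(P||Q) = Σ P(x) log₂(P(x)/Q(x))

Computing term by term:
  P(1)·log₂(P(1)/Q(1)) = 0.1552·log₂(0.1552/0.2492) = -0.10603
  P(2)·log₂(P(2)/Q(2)) = 0.2492·log₂(0.2492/0.1552) = 0.17025
  P(3)·log₂(P(3)/Q(3)) = 0.5956·log₂(0.5956/0.5956) = 0.00000

D_KL(P||Q) = -0.10603 + 0.17025 + 0.00000 = 0.06422 ≈ 0.0642 bits

D_KL(Q||P) = Σ Q(x) log₂(Q(x)/P(x))

Computing term by term:
  Q(1)·log₂(Q(1)/P(1)) = 0.2492·log₂(0.2492/0.1552) = 0.17025
  Q(2)·log₂(Q(2)/P(2)) = 0.1552·log₂(0.1552/0.2492) = -0.10603
  Q(3)·log₂(Q(3)/P(3)) = 0.5956·log₂(0.5956/0.5956) = 0.00000

D_KL(Q||P) = 0.17025 - 0.10603 + 0.00000 = 0.06422 ≈ 0.0642 bits

These ARE equal here. Q is P with outcomes relabeled (Q(1) = P(2), Q(2) = P(1)) by a relabeling that is its own inverse, so the two sums contain exactly the same terms in a different order. This is a special case — KL divergence is not symmetric in general: D_KL(P||Q) ≠ D_KL(Q||P) for most P, Q.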